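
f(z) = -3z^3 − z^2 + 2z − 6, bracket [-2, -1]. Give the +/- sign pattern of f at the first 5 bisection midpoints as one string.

z = -1.5 gives f = -1.125, negative; keep [-2, -1.5]
z = -1.75 gives f = 3.515625, positive; keep [-1.75, -1.5]
z = -1.625 gives f = 0.982422, positive; keep [-1.625, -1.5]
z = -1.5625 gives f = -0.1223, negative; keep [-1.625, -1.5625]
z = -1.59375 gives f = 0.417, positive; keep [-1.59375, -1.5625]

-++-+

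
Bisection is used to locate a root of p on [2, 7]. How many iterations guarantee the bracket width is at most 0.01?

9

Width after n steps is 5/2^n. Need 2^n ≥ 5/0.01 = 500.
2^8 = 256 < 500 ≤ 2^9 = 512, so n = 9.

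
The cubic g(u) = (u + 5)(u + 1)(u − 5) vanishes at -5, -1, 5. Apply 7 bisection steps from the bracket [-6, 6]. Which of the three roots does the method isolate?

5

midpoint 0: g = -25 < 0 → [0, 6]
midpoint 3: g = -64 < 0 → [3, 6]
midpoint 4.5: g = -26.125 < 0 → [4.5, 6]
midpoint 5.25: g = 16.0156 > 0 → [4.5, 5.25]
midpoint 4.875: g = -7.252 < 0 → [4.875, 5.25]
midpoint 5.0625: g = 3.8127 > 0 → [4.875, 5.0625]
midpoint 4.96875: g = -1.8594 < 0 → [4.96875, 5.0625]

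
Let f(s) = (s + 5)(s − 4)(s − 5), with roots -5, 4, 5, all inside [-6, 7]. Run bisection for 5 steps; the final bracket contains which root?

-5

f(0.5) = 86.625 > 0, so the root lies in [-6, 0.5]
f(-2.75) = 117.703125 > 0, so the root lies in [-6, -2.75]
f(-4.375) = 49.072266 > 0, so the root lies in [-6, -4.375]
f(-5.1875) = -17.5496 < 0, so the root lies in [-5.1875, -4.375]
f(-4.78125) = 18.7888 > 0, so the root lies in [-5.1875, -4.78125]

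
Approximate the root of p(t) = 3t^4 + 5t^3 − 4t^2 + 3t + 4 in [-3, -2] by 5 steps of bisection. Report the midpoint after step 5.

p(-2.5) = 10.5625 > 0, so the root lies in [-2.5, -2]
p(-2.25) = -3.066406 < 0, so the root lies in [-2.5, -2.25]
p(-2.375) = 2.780029 > 0, so the root lies in [-2.375, -2.25]
p(-2.3125) = -0.3681 < 0, so the root lies in [-2.375, -2.3125]
p(-2.34375) = 1.1476 > 0, so the root lies in [-2.34375, -2.3125]

-2.34375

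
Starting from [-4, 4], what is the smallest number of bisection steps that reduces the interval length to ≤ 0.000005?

21

Width after n steps is 8/2^n. Need 2^n ≥ 8/0.000005 = 1600000.
2^20 = 1048576 < 1600000 ≤ 2^21 = 2097152, so n = 21.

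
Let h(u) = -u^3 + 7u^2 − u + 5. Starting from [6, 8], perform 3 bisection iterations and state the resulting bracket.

midpoint 7: h = -2 < 0 → [6, 7]
midpoint 6.5: h = 19.625 > 0 → [6.5, 7]
midpoint 6.75: h = 9.640625 > 0 → [6.75, 7]

[6.75, 7]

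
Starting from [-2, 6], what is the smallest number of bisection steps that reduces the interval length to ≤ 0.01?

10

Width after n steps is 8/2^n. Need 2^n ≥ 8/0.01 = 800.
2^9 = 512 < 800 ≤ 2^10 = 1024, so n = 10.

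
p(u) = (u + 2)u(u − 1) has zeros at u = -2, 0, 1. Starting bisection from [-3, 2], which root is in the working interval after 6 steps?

-2

u = -0.5 gives p = 1.125, positive; keep [-3, -0.5]
u = -1.75 gives p = 1.203125, positive; keep [-3, -1.75]
u = -2.375 gives p = -3.005859, negative; keep [-2.375, -1.75]
u = -2.0625 gives p = -0.3948, negative; keep [-2.0625, -1.75]
u = -1.90625 gives p = 0.5194, positive; keep [-2.0625, -1.90625]
u = -1.984375 gives p = 0.0925, positive; keep [-2.0625, -1.984375]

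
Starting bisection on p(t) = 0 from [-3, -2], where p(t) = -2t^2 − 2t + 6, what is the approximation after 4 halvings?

midpoint -2.5: p = -1.5 < 0 → [-2.5, -2]
midpoint -2.25: p = 0.375 > 0 → [-2.5, -2.25]
midpoint -2.375: p = -0.53125 < 0 → [-2.375, -2.25]
midpoint -2.3125: p = -0.0703 < 0 → [-2.3125, -2.25]

-2.3125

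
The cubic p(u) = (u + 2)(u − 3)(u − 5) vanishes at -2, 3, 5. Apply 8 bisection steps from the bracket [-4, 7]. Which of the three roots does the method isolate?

-2

m = 1.5, p(m) = 18.375 (+); new bracket [-4, 1.5]
m = -1.25, p(m) = 19.921875 (+); new bracket [-4, -1.25]
m = -2.625, p(m) = -26.806641 (−); new bracket [-2.625, -1.25]
m = -1.9375, p(m) = 2.1409 (+); new bracket [-2.625, -1.9375]
m = -2.28125, p(m) = -10.8152 (−); new bracket [-2.28125, -1.9375]
m = -2.109375, p(m) = -3.973 (−); new bracket [-2.109375, -1.9375]
m = -2.0234375, p(m) = -0.8269 (−); new bracket [-2.0234375, -1.9375]
m = -1.98046875, p(m) = 0.679 (+); new bracket [-2.0234375, -1.98046875]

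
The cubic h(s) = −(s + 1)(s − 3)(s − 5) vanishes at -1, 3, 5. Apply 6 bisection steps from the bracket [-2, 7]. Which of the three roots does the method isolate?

-1

m = 2.5, h(m) = -4.375 (−); new bracket [-2, 2.5]
m = 0.25, h(m) = -16.328125 (−); new bracket [-2, 0.25]
m = -0.875, h(m) = -2.845703 (−); new bracket [-2, -0.875]
m = -1.4375, h(m) = 12.4978 (+); new bracket [-1.4375, -0.875]
m = -1.15625, h(m) = 3.998 (+); new bracket [-1.15625, -0.875]
m = -1.015625, h(m) = 0.3774 (+); new bracket [-1.015625, -0.875]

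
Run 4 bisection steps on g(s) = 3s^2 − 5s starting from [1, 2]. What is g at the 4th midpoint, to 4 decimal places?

midpoint 1.5: g = -0.75 < 0 → [1.5, 2]
midpoint 1.75: g = 0.4375 > 0 → [1.5, 1.75]
midpoint 1.625: g = -0.203125 < 0 → [1.625, 1.75]
midpoint 1.6875: g = 0.1055 > 0 → [1.625, 1.6875]

0.1055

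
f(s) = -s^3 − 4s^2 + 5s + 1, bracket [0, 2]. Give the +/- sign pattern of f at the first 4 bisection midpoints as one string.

+--+

s = 1 gives f = 1, positive; keep [1, 2]
s = 1.5 gives f = -3.875, negative; keep [1, 1.5]
s = 1.25 gives f = -0.953125, negative; keep [1, 1.25]
s = 1.125 gives f = 0.1387, positive; keep [1.125, 1.25]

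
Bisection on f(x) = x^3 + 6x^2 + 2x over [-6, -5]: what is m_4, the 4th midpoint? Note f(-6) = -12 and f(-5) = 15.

f(-5.5) = 4.125 > 0, so the root lies in [-6, -5.5]
f(-5.75) = -3.234375 < 0, so the root lies in [-5.75, -5.5]
f(-5.625) = 0.615234 > 0, so the root lies in [-5.75, -5.625]
f(-5.6875) = -1.2664 < 0, so the root lies in [-5.6875, -5.625]

-5.6875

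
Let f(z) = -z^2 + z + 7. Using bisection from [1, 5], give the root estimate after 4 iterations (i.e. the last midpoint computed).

3.25

f(3) = 1 > 0, so the root lies in [3, 5]
f(4) = -5 < 0, so the root lies in [3, 4]
f(3.5) = -1.75 < 0, so the root lies in [3, 3.5]
f(3.25) = -0.3125 < 0, so the root lies in [3, 3.25]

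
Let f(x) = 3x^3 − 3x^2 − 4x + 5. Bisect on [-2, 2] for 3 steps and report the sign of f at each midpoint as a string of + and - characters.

++-

m = 0, f(m) = 5 (+); new bracket [-2, 0]
m = -1, f(m) = 3 (+); new bracket [-2, -1]
m = -1.5, f(m) = -5.875 (−); new bracket [-1.5, -1]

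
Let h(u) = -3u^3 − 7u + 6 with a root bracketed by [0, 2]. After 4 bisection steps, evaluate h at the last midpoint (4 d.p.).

0.8926

m = 1, h(m) = -4 (−); new bracket [0, 1]
m = 0.5, h(m) = 2.125 (+); new bracket [0.5, 1]
m = 0.75, h(m) = -0.515625 (−); new bracket [0.5, 0.75]
m = 0.625, h(m) = 0.8926 (+); new bracket [0.625, 0.75]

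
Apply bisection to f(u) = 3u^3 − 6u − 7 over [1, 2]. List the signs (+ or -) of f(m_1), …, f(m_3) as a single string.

--+

u = 1.5 gives f = -5.875, negative; keep [1.5, 2]
u = 1.75 gives f = -1.421875, negative; keep [1.75, 2]
u = 1.875 gives f = 1.525391, positive; keep [1.75, 1.875]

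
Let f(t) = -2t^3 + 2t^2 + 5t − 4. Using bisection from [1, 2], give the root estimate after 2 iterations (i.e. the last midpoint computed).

midpoint 1.5: f = 1.25 > 0 → [1.5, 2]
midpoint 1.75: f = 0.15625 > 0 → [1.75, 2]

1.75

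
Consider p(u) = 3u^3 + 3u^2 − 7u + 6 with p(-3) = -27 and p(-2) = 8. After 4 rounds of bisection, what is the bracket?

[-2.375, -2.3125]

u = -2.5 gives p = -4.625, negative; keep [-2.5, -2]
u = -2.25 gives p = 2.765625, positive; keep [-2.5, -2.25]
u = -2.375 gives p = -0.642578, negative; keep [-2.375, -2.25]
u = -2.3125 gives p = 1.1311, positive; keep [-2.375, -2.3125]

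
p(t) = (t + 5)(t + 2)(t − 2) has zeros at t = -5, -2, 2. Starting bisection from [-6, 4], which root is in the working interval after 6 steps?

m = -1, p(m) = -12 (−); new bracket [-1, 4]
m = 1.5, p(m) = -11.375 (−); new bracket [1.5, 4]
m = 2.75, p(m) = 27.609375 (+); new bracket [1.5, 2.75]
m = 2.125, p(m) = 3.6738 (+); new bracket [1.5, 2.125]
m = 1.8125, p(m) = -4.8699 (−); new bracket [1.8125, 2.125]
m = 1.96875, p(m) = -0.8643 (−); new bracket [1.96875, 2.125]

2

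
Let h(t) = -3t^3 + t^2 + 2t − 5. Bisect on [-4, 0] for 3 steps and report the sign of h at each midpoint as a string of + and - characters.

+-+

t = -2 gives h = 19, positive; keep [-2, 0]
t = -1 gives h = -3, negative; keep [-2, -1]
t = -1.5 gives h = 4.375, positive; keep [-1.5, -1]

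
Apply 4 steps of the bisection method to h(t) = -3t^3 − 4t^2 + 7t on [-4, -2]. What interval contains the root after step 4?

[-2.375, -2.25]

t = -3 gives h = 24, positive; keep [-3, -2]
t = -2.5 gives h = 4.375, positive; keep [-2.5, -2]
t = -2.25 gives h = -1.828125, negative; keep [-2.5, -2.25]
t = -2.375 gives h = 1.002, positive; keep [-2.375, -2.25]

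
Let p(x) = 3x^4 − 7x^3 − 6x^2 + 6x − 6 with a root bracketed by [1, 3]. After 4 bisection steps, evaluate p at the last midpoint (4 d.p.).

0.2722

m = 2, p(m) = -26 (−); new bracket [2, 3]
m = 2.5, p(m) = -20.6875 (−); new bracket [2.5, 3]
m = 2.75, p(m) = -8.878906 (−); new bracket [2.75, 3]
m = 2.875, p(m) = 0.2722 (+); new bracket [2.75, 2.875]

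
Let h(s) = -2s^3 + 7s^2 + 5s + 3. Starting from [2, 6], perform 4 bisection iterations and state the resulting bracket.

[4, 4.25]

m = 4, h(m) = 7 (+); new bracket [4, 6]
m = 5, h(m) = -47 (−); new bracket [4, 5]
m = 4.5, h(m) = -15 (−); new bracket [4, 4.5]
m = 4.25, h(m) = -2.8438 (−); new bracket [4, 4.25]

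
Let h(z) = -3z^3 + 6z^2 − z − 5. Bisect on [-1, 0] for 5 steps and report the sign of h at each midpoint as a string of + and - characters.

midpoint -0.5: h = -2.625 < 0 → [-1, -0.5]
midpoint -0.75: h = 0.390625 > 0 → [-0.75, -0.5]
midpoint -0.625: h = -1.298828 < 0 → [-0.75, -0.625]
midpoint -0.6875: h = -0.5017 < 0 → [-0.75, -0.6875]
midpoint -0.71875: h = -0.0677 < 0 → [-0.75, -0.71875]

-+---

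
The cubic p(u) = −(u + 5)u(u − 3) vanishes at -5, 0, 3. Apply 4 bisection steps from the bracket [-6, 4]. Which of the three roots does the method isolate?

m = -1, p(m) = -16 (−); new bracket [-6, -1]
m = -3.5, p(m) = -34.125 (−); new bracket [-6, -3.5]
m = -4.75, p(m) = -9.203125 (−); new bracket [-6, -4.75]
m = -5.375, p(m) = 16.8809 (+); new bracket [-5.375, -4.75]

-5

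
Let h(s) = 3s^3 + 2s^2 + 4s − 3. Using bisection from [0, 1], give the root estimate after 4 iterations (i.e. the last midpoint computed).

h(0.5) = -0.125 < 0, so the root lies in [0.5, 1]
h(0.75) = 2.390625 > 0, so the root lies in [0.5, 0.75]
h(0.625) = 1.013672 > 0, so the root lies in [0.5, 0.625]
h(0.5625) = 0.4167 > 0, so the root lies in [0.5, 0.5625]

0.5625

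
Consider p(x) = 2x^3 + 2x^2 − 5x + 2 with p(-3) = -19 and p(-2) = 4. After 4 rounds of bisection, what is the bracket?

midpoint -2.5: p = -4.25 < 0 → [-2.5, -2]
midpoint -2.25: p = 0.59375 > 0 → [-2.5, -2.25]
midpoint -2.375: p = -1.636719 < 0 → [-2.375, -2.25]
midpoint -2.3125: p = -0.4751 < 0 → [-2.3125, -2.25]

[-2.3125, -2.25]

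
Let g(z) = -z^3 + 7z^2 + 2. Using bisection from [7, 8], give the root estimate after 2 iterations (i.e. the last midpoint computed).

g(7.5) = -26.125 < 0, so the root lies in [7, 7.5]
g(7.25) = -11.140625 < 0, so the root lies in [7, 7.25]

7.25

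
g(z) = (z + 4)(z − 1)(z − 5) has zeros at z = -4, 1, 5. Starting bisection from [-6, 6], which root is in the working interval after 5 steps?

-4

m = 0, g(m) = 20 (+); new bracket [-6, 0]
m = -3, g(m) = 32 (+); new bracket [-6, -3]
m = -4.5, g(m) = -26.125 (−); new bracket [-4.5, -3]
m = -3.75, g(m) = 10.3906 (+); new bracket [-4.5, -3.75]
m = -4.125, g(m) = -5.8457 (−); new bracket [-4.125, -3.75]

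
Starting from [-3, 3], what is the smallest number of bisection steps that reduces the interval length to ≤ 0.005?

Width after n steps is 6/2^n. Need 2^n ≥ 6/0.005 = 1200.
2^10 = 1024 < 1200 ≤ 2^11 = 2048, so n = 11.

11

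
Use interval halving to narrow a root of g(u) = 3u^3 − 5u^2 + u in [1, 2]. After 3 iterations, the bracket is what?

g(1.5) = 0.375 > 0, so the root lies in [1, 1.5]
g(1.25) = -0.703125 < 0, so the root lies in [1.25, 1.5]
g(1.375) = -0.279297 < 0, so the root lies in [1.375, 1.5]

[1.375, 1.5]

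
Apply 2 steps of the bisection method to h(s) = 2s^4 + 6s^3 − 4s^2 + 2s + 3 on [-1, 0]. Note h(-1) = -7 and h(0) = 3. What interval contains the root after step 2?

m = -0.5, h(m) = 0.375 (+); new bracket [-1, -0.5]
m = -0.75, h(m) = -2.648438 (−); new bracket [-0.75, -0.5]

[-0.75, -0.5]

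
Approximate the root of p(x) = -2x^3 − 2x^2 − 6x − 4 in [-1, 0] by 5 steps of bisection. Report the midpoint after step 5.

x = -0.5 gives p = -1.25, negative; keep [-1, -0.5]
x = -0.75 gives p = 0.21875, positive; keep [-0.75, -0.5]
x = -0.625 gives p = -0.542969, negative; keep [-0.75, -0.625]
x = -0.6875 gives p = -0.1704, negative; keep [-0.75, -0.6875]
x = -0.71875 gives p = 0.0219, positive; keep [-0.71875, -0.6875]

-0.71875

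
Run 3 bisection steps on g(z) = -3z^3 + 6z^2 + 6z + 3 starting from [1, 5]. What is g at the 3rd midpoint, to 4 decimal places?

8.6250

z = 3 gives g = -6, negative; keep [1, 3]
z = 2 gives g = 15, positive; keep [2, 3]
z = 2.5 gives g = 8.625, positive; keep [2.5, 3]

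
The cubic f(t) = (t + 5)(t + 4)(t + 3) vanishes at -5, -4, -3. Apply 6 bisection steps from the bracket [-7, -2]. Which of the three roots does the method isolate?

m = -4.5, f(m) = 0.375 (+); new bracket [-7, -4.5]
m = -5.75, f(m) = -3.609375 (−); new bracket [-5.75, -4.5]
m = -5.125, f(m) = -0.298828 (−); new bracket [-5.125, -4.5]
m = -4.8125, f(m) = 0.2761 (+); new bracket [-5.125, -4.8125]
m = -4.96875, f(m) = 0.0596 (+); new bracket [-5.125, -4.96875]
m = -5.046875, f(m) = -0.1004 (−); new bracket [-5.046875, -4.96875]

-5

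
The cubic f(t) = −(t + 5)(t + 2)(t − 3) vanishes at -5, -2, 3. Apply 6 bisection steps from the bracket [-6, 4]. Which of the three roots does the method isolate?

f(-1) = 16 > 0, so the root lies in [-1, 4]
f(1.5) = 34.125 > 0, so the root lies in [1.5, 4]
f(2.75) = 9.203125 > 0, so the root lies in [2.75, 4]
f(3.375) = -16.8809 < 0, so the root lies in [2.75, 3.375]
f(3.0625) = -2.551 < 0, so the root lies in [2.75, 3.0625]
f(2.90625) = 3.6366 > 0, so the root lies in [2.90625, 3.0625]

3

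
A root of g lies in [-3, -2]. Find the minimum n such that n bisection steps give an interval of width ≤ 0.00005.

Width after n steps is 1/2^n. Need 2^n ≥ 1/0.00005 = 20000.
2^14 = 16384 < 20000 ≤ 2^15 = 32768, so n = 15.

15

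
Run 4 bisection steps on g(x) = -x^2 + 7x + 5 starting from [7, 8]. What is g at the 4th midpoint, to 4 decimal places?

-0.2852

x = 7.5 gives g = 1.25, positive; keep [7.5, 8]
x = 7.75 gives g = -0.8125, negative; keep [7.5, 7.75]
x = 7.625 gives g = 0.234375, positive; keep [7.625, 7.75]
x = 7.6875 gives g = -0.2852, negative; keep [7.625, 7.6875]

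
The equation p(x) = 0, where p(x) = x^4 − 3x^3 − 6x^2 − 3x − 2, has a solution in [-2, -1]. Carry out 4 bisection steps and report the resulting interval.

x = -1.5 gives p = 4.1875, positive; keep [-1.5, -1]
x = -1.25 gives p = 0.675781, positive; keep [-1.25, -1]
x = -1.125 gives p = -0.345459, negative; keep [-1.25, -1.125]
x = -1.1875 gives p = 0.1138, positive; keep [-1.1875, -1.125]

[-1.1875, -1.125]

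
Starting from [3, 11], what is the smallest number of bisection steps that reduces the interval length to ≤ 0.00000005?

28

Width after n steps is 8/2^n. Need 2^n ≥ 8/0.00000005 = 160000000.
2^27 = 134217728 < 160000000 ≤ 2^28 = 268435456, so n = 28.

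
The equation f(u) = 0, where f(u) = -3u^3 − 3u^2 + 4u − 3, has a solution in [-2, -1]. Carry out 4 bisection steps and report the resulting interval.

m = -1.5, f(m) = -5.625 (−); new bracket [-2, -1.5]
m = -1.75, f(m) = -3.109375 (−); new bracket [-2, -1.75]
m = -1.875, f(m) = -1.271484 (−); new bracket [-2, -1.875]
m = -1.9375, f(m) = -0.1921 (−); new bracket [-2, -1.9375]

[-2, -1.9375]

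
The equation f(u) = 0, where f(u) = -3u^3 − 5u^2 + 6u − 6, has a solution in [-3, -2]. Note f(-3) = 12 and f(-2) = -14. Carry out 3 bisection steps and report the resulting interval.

[-2.75, -2.625]

midpoint -2.5: f = -5.375 < 0 → [-3, -2.5]
midpoint -2.75: f = 2.078125 > 0 → [-2.75, -2.5]
midpoint -2.625: f = -1.939453 < 0 → [-2.75, -2.625]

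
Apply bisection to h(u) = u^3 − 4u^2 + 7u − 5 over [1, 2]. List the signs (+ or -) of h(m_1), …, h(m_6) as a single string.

h(1.5) = -0.125 < 0, so the root lies in [1.5, 2]
h(1.75) = 0.359375 > 0, so the root lies in [1.5, 1.75]
h(1.625) = 0.103516 > 0, so the root lies in [1.5, 1.625]
h(1.5625) = -0.0134 < 0, so the root lies in [1.5625, 1.625]
h(1.59375) = 0.0443 > 0, so the root lies in [1.5625, 1.59375]
h(1.578125) = 0.0152 > 0, so the root lies in [1.5625, 1.578125]

-++-++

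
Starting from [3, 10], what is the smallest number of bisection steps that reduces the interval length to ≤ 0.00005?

Width after n steps is 7/2^n. Need 2^n ≥ 7/0.00005 = 140000.
2^17 = 131072 < 140000 ≤ 2^18 = 262144, so n = 18.

18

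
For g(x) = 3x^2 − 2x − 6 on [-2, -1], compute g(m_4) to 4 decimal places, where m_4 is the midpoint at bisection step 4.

-0.4883

g(-1.5) = 3.75 > 0, so the root lies in [-1.5, -1]
g(-1.25) = 1.1875 > 0, so the root lies in [-1.25, -1]
g(-1.125) = 0.046875 > 0, so the root lies in [-1.125, -1]
g(-1.0625) = -0.4883 < 0, so the root lies in [-1.125, -1.0625]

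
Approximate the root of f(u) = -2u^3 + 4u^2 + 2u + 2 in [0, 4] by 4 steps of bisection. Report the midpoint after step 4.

m = 2, f(m) = 6 (+); new bracket [2, 4]
m = 3, f(m) = -10 (−); new bracket [2, 3]
m = 2.5, f(m) = 0.75 (+); new bracket [2.5, 3]
m = 2.75, f(m) = -3.8438 (−); new bracket [2.5, 2.75]

2.75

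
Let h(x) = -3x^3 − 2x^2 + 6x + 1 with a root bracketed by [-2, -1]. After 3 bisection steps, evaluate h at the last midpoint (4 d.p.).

midpoint -1.5: h = -2.375 < 0 → [-2, -1.5]
midpoint -1.75: h = 0.453125 > 0 → [-1.75, -1.5]
midpoint -1.625: h = -1.158203 < 0 → [-1.75, -1.625]

-1.1582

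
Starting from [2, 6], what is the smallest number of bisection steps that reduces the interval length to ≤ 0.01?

9

Width after n steps is 4/2^n. Need 2^n ≥ 4/0.01 = 400.
2^8 = 256 < 400 ≤ 2^9 = 512, so n = 9.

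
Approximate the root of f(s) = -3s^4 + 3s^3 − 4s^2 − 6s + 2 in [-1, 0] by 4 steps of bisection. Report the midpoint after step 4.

midpoint -0.5: f = 3.4375 > 0 → [-1, -0.5]
midpoint -0.75: f = 2.035156 > 0 → [-1, -0.75]
midpoint -0.875: f = 0.419189 > 0 → [-1, -0.875]
midpoint -0.9375: f = -0.68 < 0 → [-0.9375, -0.875]

-0.9375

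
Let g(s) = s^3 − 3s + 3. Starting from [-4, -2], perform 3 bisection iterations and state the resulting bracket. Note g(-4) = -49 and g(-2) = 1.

[-2.25, -2]

s = -3 gives g = -15, negative; keep [-3, -2]
s = -2.5 gives g = -5.125, negative; keep [-2.5, -2]
s = -2.25 gives g = -1.640625, negative; keep [-2.25, -2]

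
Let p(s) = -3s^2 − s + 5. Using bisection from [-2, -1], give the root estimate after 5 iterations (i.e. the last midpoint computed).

s = -1.5 gives p = -0.25, negative; keep [-1.5, -1]
s = -1.25 gives p = 1.5625, positive; keep [-1.5, -1.25]
s = -1.375 gives p = 0.703125, positive; keep [-1.5, -1.375]
s = -1.4375 gives p = 0.2383, positive; keep [-1.5, -1.4375]
s = -1.46875 gives p = -0.0029, negative; keep [-1.46875, -1.4375]

-1.46875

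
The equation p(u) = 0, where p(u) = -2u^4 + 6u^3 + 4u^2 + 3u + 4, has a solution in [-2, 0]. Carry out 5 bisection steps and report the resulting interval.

[-0.875, -0.8125]

u = -1 gives p = -3, negative; keep [-1, 0]
u = -0.5 gives p = 2.625, positive; keep [-1, -0.5]
u = -0.75 gives p = 0.835938, positive; keep [-1, -0.75]
u = -0.875 gives p = -0.7544, negative; keep [-0.875, -0.75]
u = -0.8125 gives p = 0.1133, positive; keep [-0.875, -0.8125]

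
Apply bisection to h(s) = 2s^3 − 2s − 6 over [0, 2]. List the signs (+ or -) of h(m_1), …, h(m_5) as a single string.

--+-+

h(1) = -6 < 0, so the root lies in [1, 2]
h(1.5) = -2.25 < 0, so the root lies in [1.5, 2]
h(1.75) = 1.21875 > 0, so the root lies in [1.5, 1.75]
h(1.625) = -0.668 < 0, so the root lies in [1.625, 1.75]
h(1.6875) = 0.2358 > 0, so the root lies in [1.625, 1.6875]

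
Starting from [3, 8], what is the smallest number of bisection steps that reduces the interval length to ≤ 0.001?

Width after n steps is 5/2^n. Need 2^n ≥ 5/0.001 = 5000.
2^12 = 4096 < 5000 ≤ 2^13 = 8192, so n = 13.

13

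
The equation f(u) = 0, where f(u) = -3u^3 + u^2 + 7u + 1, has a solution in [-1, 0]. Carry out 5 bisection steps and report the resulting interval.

[-0.15625, -0.125]

f(-0.5) = -1.875 < 0, so the root lies in [-0.5, 0]
f(-0.25) = -0.640625 < 0, so the root lies in [-0.25, 0]
f(-0.125) = 0.146484 > 0, so the root lies in [-0.25, -0.125]
f(-0.1875) = -0.2576 < 0, so the root lies in [-0.1875, -0.125]
f(-0.15625) = -0.0579 < 0, so the root lies in [-0.15625, -0.125]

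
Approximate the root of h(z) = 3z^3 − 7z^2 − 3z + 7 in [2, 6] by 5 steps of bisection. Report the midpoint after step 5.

2.375

z = 4 gives h = 75, positive; keep [2, 4]
z = 3 gives h = 16, positive; keep [2, 3]
z = 2.5 gives h = 2.625, positive; keep [2, 2.5]
z = 2.25 gives h = -1.0156, negative; keep [2.25, 2.5]
z = 2.375 gives h = 0.5801, positive; keep [2.25, 2.375]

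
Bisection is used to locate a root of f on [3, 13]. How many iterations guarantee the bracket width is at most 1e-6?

24

Width after n steps is 10/2^n. Need 2^n ≥ 10/1e-6 = 10000000.
2^23 = 8388608 < 10000000 ≤ 2^24 = 16777216, so n = 24.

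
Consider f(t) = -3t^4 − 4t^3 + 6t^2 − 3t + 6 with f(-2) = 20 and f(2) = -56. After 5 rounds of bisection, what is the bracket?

[1, 1.125]

t = 0 gives f = 6, positive; keep [0, 2]
t = 1 gives f = 2, positive; keep [1, 2]
t = 1.5 gives f = -13.6875, negative; keep [1, 1.5]
t = 1.25 gives f = -3.5117, negative; keep [1, 1.25]
t = 1.125 gives f = -0.282, negative; keep [1, 1.125]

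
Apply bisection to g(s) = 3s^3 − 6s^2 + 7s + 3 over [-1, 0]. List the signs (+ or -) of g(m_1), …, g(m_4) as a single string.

midpoint -0.5: g = -2.375 < 0 → [-0.5, 0]
midpoint -0.25: g = 0.828125 > 0 → [-0.5, -0.25]
midpoint -0.375: g = -0.626953 < 0 → [-0.375, -0.25]
midpoint -0.3125: g = 0.135 > 0 → [-0.375, -0.3125]

-+-+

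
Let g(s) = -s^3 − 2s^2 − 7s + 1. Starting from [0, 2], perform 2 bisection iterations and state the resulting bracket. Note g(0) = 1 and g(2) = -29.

[0, 0.5]

m = 1, g(m) = -9 (−); new bracket [0, 1]
m = 0.5, g(m) = -3.125 (−); new bracket [0, 0.5]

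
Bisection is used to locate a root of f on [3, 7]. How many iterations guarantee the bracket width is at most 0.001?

12

Width after n steps is 4/2^n. Need 2^n ≥ 4/0.001 = 4000.
2^11 = 2048 < 4000 ≤ 2^12 = 4096, so n = 12.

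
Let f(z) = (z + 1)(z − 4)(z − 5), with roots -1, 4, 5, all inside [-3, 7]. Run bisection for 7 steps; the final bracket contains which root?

-1

f(2) = 18 > 0, so the root lies in [-3, 2]
f(-0.5) = 12.375 > 0, so the root lies in [-3, -0.5]
f(-1.75) = -29.109375 < 0, so the root lies in [-1.75, -0.5]
f(-1.125) = -3.9238 < 0, so the root lies in [-1.125, -0.5]
f(-0.8125) = 5.2449 > 0, so the root lies in [-1.125, -0.8125]
f(-0.96875) = 0.9268 > 0, so the root lies in [-1.125, -0.96875]
f(-1.046875) = -1.4305 < 0, so the root lies in [-1.046875, -0.96875]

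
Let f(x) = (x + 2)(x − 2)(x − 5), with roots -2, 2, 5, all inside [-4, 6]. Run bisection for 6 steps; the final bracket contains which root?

x = 1 gives f = 12, positive; keep [-4, 1]
x = -1.5 gives f = 11.375, positive; keep [-4, -1.5]
x = -2.75 gives f = -27.609375, negative; keep [-2.75, -1.5]
x = -2.125 gives f = -3.6738, negative; keep [-2.125, -1.5]
x = -1.8125 gives f = 4.8699, positive; keep [-2.125, -1.8125]
x = -1.96875 gives f = 0.8643, positive; keep [-2.125, -1.96875]

-2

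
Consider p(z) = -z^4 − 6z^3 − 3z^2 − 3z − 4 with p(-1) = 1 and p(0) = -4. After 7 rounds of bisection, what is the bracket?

m = -0.5, p(m) = -2.5625 (−); new bracket [-1, -0.5]
m = -0.75, p(m) = -1.222656 (−); new bracket [-1, -0.75]
m = -0.875, p(m) = -0.238525 (−); new bracket [-1, -0.875]
m = -0.9375, p(m) = 0.3472 (+); new bracket [-0.9375, -0.875]
m = -0.90625, p(m) = 0.0461 (+); new bracket [-0.90625, -0.875]
m = -0.890625, p(m) = -0.0982 (−); new bracket [-0.90625, -0.890625]
m = -0.8984375, p(m) = -0.0266 (−); new bracket [-0.90625, -0.8984375]

[-0.90625, -0.8984375]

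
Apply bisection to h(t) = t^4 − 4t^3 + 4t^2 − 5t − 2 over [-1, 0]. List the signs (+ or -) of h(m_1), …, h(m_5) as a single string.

m = -0.5, h(m) = 2.0625 (+); new bracket [-0.5, 0]
m = -0.25, h(m) = -0.433594 (−); new bracket [-0.5, -0.25]
m = -0.375, h(m) = 0.668213 (+); new bracket [-0.375, -0.25]
m = -0.3125, h(m) = 0.0847 (+); new bracket [-0.3125, -0.25]
m = -0.28125, h(m) = -0.1821 (−); new bracket [-0.3125, -0.28125]

+-++-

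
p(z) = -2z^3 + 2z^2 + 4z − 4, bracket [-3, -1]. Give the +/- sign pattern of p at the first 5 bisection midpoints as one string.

z = -2 gives p = 12, positive; keep [-2, -1]
z = -1.5 gives p = 1.25, positive; keep [-1.5, -1]
z = -1.25 gives p = -1.96875, negative; keep [-1.5, -1.25]
z = -1.375 gives p = -0.5195, negative; keep [-1.5, -1.375]
z = -1.4375 gives p = 0.3237, positive; keep [-1.4375, -1.375]

++--+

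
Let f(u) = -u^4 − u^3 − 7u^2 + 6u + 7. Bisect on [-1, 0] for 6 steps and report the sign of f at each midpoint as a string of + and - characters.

u = -0.5 gives f = 2.3125, positive; keep [-1, -0.5]
u = -0.75 gives f = -1.332031, negative; keep [-0.75, -0.5]
u = -0.625 gives f = 0.607178, positive; keep [-0.75, -0.625]
u = -0.6875 gives f = -0.332, negative; keep [-0.6875, -0.625]
u = -0.65625 gives f = 0.145, positive; keep [-0.6875, -0.65625]
u = -0.671875 gives f = -0.0916, negative; keep [-0.671875, -0.65625]

+-+-+-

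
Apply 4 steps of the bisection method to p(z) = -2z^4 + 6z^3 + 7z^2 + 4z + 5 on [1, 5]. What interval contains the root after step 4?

m = 3, p(m) = 80 (+); new bracket [3, 5]
m = 4, p(m) = 5 (+); new bracket [4, 5]
m = 4.5, p(m) = -108.625 (−); new bracket [4, 4.5]
m = 4.25, p(m) = -43.4766 (−); new bracket [4, 4.25]

[4, 4.25]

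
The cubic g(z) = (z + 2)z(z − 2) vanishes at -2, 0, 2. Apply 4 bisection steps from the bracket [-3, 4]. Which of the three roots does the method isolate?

2

z = 0.5 gives g = -1.875, negative; keep [0.5, 4]
z = 2.25 gives g = 2.390625, positive; keep [0.5, 2.25]
z = 1.375 gives g = -2.900391, negative; keep [1.375, 2.25]
z = 1.8125 gives g = -1.2957, negative; keep [1.8125, 2.25]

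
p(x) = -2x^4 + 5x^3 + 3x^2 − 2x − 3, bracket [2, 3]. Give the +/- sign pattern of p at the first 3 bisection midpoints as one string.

++-

x = 2.5 gives p = 10.75, positive; keep [2.5, 3]
x = 2.75 gives p = 3.789062, positive; keep [2.75, 3]
x = 2.875 gives p = -1.775879, negative; keep [2.75, 2.875]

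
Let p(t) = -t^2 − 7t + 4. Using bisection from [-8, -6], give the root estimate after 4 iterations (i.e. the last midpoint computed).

p(-7) = 4 > 0, so the root lies in [-8, -7]
p(-7.5) = 0.25 > 0, so the root lies in [-8, -7.5]
p(-7.75) = -1.8125 < 0, so the root lies in [-7.75, -7.5]
p(-7.625) = -0.7656 < 0, so the root lies in [-7.625, -7.5]

-7.625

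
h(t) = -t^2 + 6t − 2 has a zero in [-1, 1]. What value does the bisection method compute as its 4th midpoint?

0.375

midpoint 0: h = -2 < 0 → [0, 1]
midpoint 0.5: h = 0.75 > 0 → [0, 0.5]
midpoint 0.25: h = -0.5625 < 0 → [0.25, 0.5]
midpoint 0.375: h = 0.1094 > 0 → [0.25, 0.375]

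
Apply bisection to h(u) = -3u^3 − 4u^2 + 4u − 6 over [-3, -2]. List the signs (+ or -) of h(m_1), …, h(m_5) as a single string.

u = -2.5 gives h = 5.875, positive; keep [-2.5, -2]
u = -2.25 gives h = -1.078125, negative; keep [-2.5, -2.25]
u = -2.375 gives h = 2.126953, positive; keep [-2.375, -2.25]
u = -2.3125 gives h = 0.4587, positive; keep [-2.3125, -2.25]
u = -2.28125 gives h = -0.3258, negative; keep [-2.3125, -2.28125]

+-++-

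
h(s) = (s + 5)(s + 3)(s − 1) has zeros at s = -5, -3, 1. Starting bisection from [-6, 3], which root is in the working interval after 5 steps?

1

midpoint -1.5: h = -13.125 < 0 → [-1.5, 3]
midpoint 0.75: h = -5.390625 < 0 → [0.75, 3]
midpoint 1.875: h = 29.326172 > 0 → [0.75, 1.875]
midpoint 1.3125: h = 8.5071 > 0 → [0.75, 1.3125]
midpoint 1.03125: h = 0.7598 > 0 → [0.75, 1.03125]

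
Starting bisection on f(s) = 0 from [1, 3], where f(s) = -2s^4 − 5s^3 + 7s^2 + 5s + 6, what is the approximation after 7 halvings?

1.546875

f(2) = -28 < 0, so the root lies in [1, 2]
f(1.5) = 2.25 > 0, so the root lies in [1.5, 2]
f(1.75) = -9.367188 < 0, so the root lies in [1.5, 1.75]
f(1.625) = -2.7915 < 0, so the root lies in [1.5, 1.625]
f(1.5625) = -0.0921 < 0, so the root lies in [1.5, 1.5625]
f(1.53125) = 1.122 > 0, so the root lies in [1.53125, 1.5625]
f(1.546875) = 0.5259 > 0, so the root lies in [1.546875, 1.5625]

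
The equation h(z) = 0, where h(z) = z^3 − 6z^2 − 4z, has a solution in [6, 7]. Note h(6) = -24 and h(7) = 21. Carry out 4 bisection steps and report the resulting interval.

midpoint 6.5: h = -4.875 < 0 → [6.5, 7]
midpoint 6.75: h = 7.171875 > 0 → [6.5, 6.75]
midpoint 6.625: h = 0.931641 > 0 → [6.5, 6.625]
midpoint 6.5625: h = -2.0251 < 0 → [6.5625, 6.625]

[6.5625, 6.625]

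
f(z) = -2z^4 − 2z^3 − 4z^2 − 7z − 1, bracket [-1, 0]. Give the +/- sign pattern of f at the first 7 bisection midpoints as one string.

++-++--

m = -0.5, f(m) = 1.625 (+); new bracket [-0.5, 0]
m = -0.25, f(m) = 0.523438 (+); new bracket [-0.25, 0]
m = -0.125, f(m) = -0.184082 (−); new bracket [-0.25, -0.125]
m = -0.1875, f(m) = 0.1826 (+); new bracket [-0.1875, -0.125]
m = -0.15625, f(m) = 0.0025 (+); new bracket [-0.15625, -0.125]
m = -0.140625, f(m) = -0.0899 (−); new bracket [-0.15625, -0.140625]
m = -0.1484375, f(m) = -0.0435 (−); new bracket [-0.15625, -0.1484375]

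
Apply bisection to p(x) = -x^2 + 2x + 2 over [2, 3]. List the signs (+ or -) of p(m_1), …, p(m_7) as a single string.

m = 2.5, p(m) = 0.75 (+); new bracket [2.5, 3]
m = 2.75, p(m) = -0.0625 (−); new bracket [2.5, 2.75]
m = 2.625, p(m) = 0.359375 (+); new bracket [2.625, 2.75]
m = 2.6875, p(m) = 0.1523 (+); new bracket [2.6875, 2.75]
m = 2.71875, p(m) = 0.0459 (+); new bracket [2.71875, 2.75]
m = 2.734375, p(m) = -0.0081 (−); new bracket [2.71875, 2.734375]
m = 2.7265625, p(m) = 0.019 (+); new bracket [2.7265625, 2.734375]

+-+++-+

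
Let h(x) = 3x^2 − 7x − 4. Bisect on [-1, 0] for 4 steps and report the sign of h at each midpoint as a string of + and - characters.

m = -0.5, h(m) = 0.25 (+); new bracket [-0.5, 0]
m = -0.25, h(m) = -2.0625 (−); new bracket [-0.5, -0.25]
m = -0.375, h(m) = -0.953125 (−); new bracket [-0.5, -0.375]
m = -0.4375, h(m) = -0.3633 (−); new bracket [-0.5, -0.4375]

+---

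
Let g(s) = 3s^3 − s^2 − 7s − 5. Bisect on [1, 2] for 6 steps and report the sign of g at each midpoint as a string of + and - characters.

s = 1.5 gives g = -7.625, negative; keep [1.5, 2]
s = 1.75 gives g = -4.234375, negative; keep [1.75, 2]
s = 1.875 gives g = -1.865234, negative; keep [1.875, 2]
s = 1.9375 gives g = -0.4968, negative; keep [1.9375, 2]
s = 1.96875 gives g = 0.2353, positive; keep [1.9375, 1.96875]
s = 1.953125 gives g = -0.1348, negative; keep [1.953125, 1.96875]

----+-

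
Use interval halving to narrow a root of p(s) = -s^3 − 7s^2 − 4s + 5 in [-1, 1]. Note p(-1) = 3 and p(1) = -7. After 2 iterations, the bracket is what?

p(0) = 5 > 0, so the root lies in [0, 1]
p(0.5) = 1.125 > 0, so the root lies in [0.5, 1]

[0.5, 1]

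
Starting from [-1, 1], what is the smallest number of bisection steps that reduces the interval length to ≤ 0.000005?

19

Width after n steps is 2/2^n. Need 2^n ≥ 2/0.000005 = 400000.
2^18 = 262144 < 400000 ≤ 2^19 = 524288, so n = 19.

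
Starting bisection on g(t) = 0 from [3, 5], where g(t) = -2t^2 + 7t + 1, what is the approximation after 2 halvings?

3.5

t = 4 gives g = -3, negative; keep [3, 4]
t = 3.5 gives g = 1, positive; keep [3.5, 4]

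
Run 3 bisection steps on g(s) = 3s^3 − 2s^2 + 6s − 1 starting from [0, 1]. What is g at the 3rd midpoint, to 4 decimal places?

-0.2754

midpoint 0.5: g = 1.875 > 0 → [0, 0.5]
midpoint 0.25: g = 0.421875 > 0 → [0, 0.25]
midpoint 0.125: g = -0.275391 < 0 → [0.125, 0.25]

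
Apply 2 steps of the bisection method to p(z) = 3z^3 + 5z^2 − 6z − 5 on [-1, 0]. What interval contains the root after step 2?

[-0.75, -0.5]

z = -0.5 gives p = -1.125, negative; keep [-1, -0.5]
z = -0.75 gives p = 1.046875, positive; keep [-0.75, -0.5]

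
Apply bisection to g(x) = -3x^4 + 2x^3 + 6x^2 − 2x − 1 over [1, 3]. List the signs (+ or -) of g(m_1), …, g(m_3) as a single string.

m = 2, g(m) = -13 (−); new bracket [1, 2]
m = 1.5, g(m) = 1.0625 (+); new bracket [1.5, 2]
m = 1.75, g(m) = -3.542969 (−); new bracket [1.5, 1.75]

-+-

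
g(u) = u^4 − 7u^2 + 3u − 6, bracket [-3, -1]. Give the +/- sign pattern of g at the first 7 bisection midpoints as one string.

midpoint -2: g = -24 < 0 → [-3, -2]
midpoint -2.5: g = -18.1875 < 0 → [-3, -2.5]
midpoint -2.75: g = -9.996094 < 0 → [-3, -2.75]
midpoint -2.875: g = -4.1638 < 0 → [-3, -2.875]
midpoint -2.9375: g = -0.7568 < 0 → [-3, -2.9375]
midpoint -2.96875: g = 1.0768 > 0 → [-2.96875, -2.9375]
midpoint -2.953125: g = 0.1489 > 0 → [-2.953125, -2.9375]

-----++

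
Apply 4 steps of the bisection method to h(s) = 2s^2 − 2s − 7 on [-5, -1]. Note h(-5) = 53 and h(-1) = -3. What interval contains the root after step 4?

midpoint -3: h = 17 > 0 → [-3, -1]
midpoint -2: h = 5 > 0 → [-2, -1]
midpoint -1.5: h = 0.5 > 0 → [-1.5, -1]
midpoint -1.25: h = -1.375 < 0 → [-1.5, -1.25]

[-1.5, -1.25]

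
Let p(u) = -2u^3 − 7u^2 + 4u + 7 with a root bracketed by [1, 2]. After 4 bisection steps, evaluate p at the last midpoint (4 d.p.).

u = 1.5 gives p = -9.5, negative; keep [1, 1.5]
u = 1.25 gives p = -2.84375, negative; keep [1, 1.25]
u = 1.125 gives p = -0.207031, negative; keep [1, 1.125]
u = 1.0625 gives p = 0.9487, positive; keep [1.0625, 1.125]

0.9487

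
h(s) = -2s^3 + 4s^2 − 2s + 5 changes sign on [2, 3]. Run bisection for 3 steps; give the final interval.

s = 2.5 gives h = -6.25, negative; keep [2, 2.5]
s = 2.25 gives h = -2.03125, negative; keep [2, 2.25]
s = 2.125 gives h = -0.378906, negative; keep [2, 2.125]

[2, 2.125]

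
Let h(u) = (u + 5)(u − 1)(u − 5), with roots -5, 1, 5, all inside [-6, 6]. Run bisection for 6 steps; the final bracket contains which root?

-5

h(0) = 25 > 0, so the root lies in [-6, 0]
h(-3) = 64 > 0, so the root lies in [-6, -3]
h(-4.5) = 26.125 > 0, so the root lies in [-6, -4.5]
h(-5.25) = -16.0156 < 0, so the root lies in [-5.25, -4.5]
h(-4.875) = 7.252 > 0, so the root lies in [-5.25, -4.875]
h(-5.0625) = -3.8127 < 0, so the root lies in [-5.0625, -4.875]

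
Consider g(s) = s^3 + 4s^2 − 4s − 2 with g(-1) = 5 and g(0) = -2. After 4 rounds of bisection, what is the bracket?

midpoint -0.5: g = 0.875 > 0 → [-0.5, 0]
midpoint -0.25: g = -0.765625 < 0 → [-0.5, -0.25]
midpoint -0.375: g = 0.009766 > 0 → [-0.375, -0.25]
midpoint -0.3125: g = -0.3899 < 0 → [-0.375, -0.3125]

[-0.375, -0.3125]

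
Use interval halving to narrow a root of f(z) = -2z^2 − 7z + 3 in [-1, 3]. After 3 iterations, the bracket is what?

[0, 0.5]

m = 1, f(m) = -6 (−); new bracket [-1, 1]
m = 0, f(m) = 3 (+); new bracket [0, 1]
m = 0.5, f(m) = -1 (−); new bracket [0, 0.5]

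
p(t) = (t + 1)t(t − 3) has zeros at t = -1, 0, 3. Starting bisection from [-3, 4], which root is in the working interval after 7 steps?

3

p(0.5) = -1.875 < 0, so the root lies in [0.5, 4]
p(2.25) = -5.484375 < 0, so the root lies in [2.25, 4]
p(3.125) = 1.611328 > 0, so the root lies in [2.25, 3.125]
p(2.6875) = -3.0969 < 0, so the root lies in [2.6875, 3.125]
p(2.90625) = -1.0643 < 0, so the root lies in [2.90625, 3.125]
p(3.015625) = 0.1892 > 0, so the root lies in [2.90625, 3.015625]
p(2.9609375) = -0.4581 < 0, so the root lies in [2.9609375, 3.015625]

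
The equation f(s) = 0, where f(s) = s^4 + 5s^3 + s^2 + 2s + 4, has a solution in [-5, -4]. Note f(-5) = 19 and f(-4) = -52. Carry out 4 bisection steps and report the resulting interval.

[-4.875, -4.8125]

m = -4.5, f(m) = -30.3125 (−); new bracket [-5, -4.5]
m = -4.75, f(m) = -9.730469 (−); new bracket [-5, -4.75]
m = -4.875, f(m) = 3.533447 (+); new bracket [-4.875, -4.75]
m = -4.8125, f(m) = -3.3633 (−); new bracket [-4.875, -4.8125]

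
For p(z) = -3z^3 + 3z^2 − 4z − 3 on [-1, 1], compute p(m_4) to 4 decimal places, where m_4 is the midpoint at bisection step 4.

z = 0 gives p = -3, negative; keep [-1, 0]
z = -0.5 gives p = 0.125, positive; keep [-0.5, 0]
z = -0.25 gives p = -1.765625, negative; keep [-0.5, -0.25]
z = -0.375 gives p = -0.9199, negative; keep [-0.5, -0.375]

-0.9199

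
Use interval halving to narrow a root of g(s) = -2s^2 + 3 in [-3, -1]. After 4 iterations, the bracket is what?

[-1.25, -1.125]

m = -2, g(m) = -5 (−); new bracket [-2, -1]
m = -1.5, g(m) = -1.5 (−); new bracket [-1.5, -1]
m = -1.25, g(m) = -0.125 (−); new bracket [-1.25, -1]
m = -1.125, g(m) = 0.4688 (+); new bracket [-1.25, -1.125]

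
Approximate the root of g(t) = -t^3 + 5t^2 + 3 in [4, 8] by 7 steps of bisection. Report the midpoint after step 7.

t = 6 gives g = -33, negative; keep [4, 6]
t = 5 gives g = 3, positive; keep [5, 6]
t = 5.5 gives g = -12.125, negative; keep [5, 5.5]
t = 5.25 gives g = -3.8906, negative; keep [5, 5.25]
t = 5.125 gives g = -0.2832, negative; keep [5, 5.125]
t = 5.0625 gives g = 1.3982, positive; keep [5.0625, 5.125]
t = 5.09375 gives g = 0.5675, positive; keep [5.09375, 5.125]

5.09375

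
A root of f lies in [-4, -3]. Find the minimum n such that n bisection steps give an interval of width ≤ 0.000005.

Width after n steps is 1/2^n. Need 2^n ≥ 1/0.000005 = 200000.
2^17 = 131072 < 200000 ≤ 2^18 = 262144, so n = 18.

18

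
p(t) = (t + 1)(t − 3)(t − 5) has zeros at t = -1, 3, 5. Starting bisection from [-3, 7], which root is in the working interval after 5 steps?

-1

t = 2 gives p = 9, positive; keep [-3, 2]
t = -0.5 gives p = 9.625, positive; keep [-3, -0.5]
t = -1.75 gives p = -24.046875, negative; keep [-1.75, -0.5]
t = -1.125 gives p = -3.1582, negative; keep [-1.125, -0.5]
t = -0.8125 gives p = 4.155, positive; keep [-1.125, -0.8125]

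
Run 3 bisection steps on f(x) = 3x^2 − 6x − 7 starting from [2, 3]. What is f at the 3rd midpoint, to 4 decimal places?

0.5469

m = 2.5, f(m) = -3.25 (−); new bracket [2.5, 3]
m = 2.75, f(m) = -0.8125 (−); new bracket [2.75, 3]
m = 2.875, f(m) = 0.546875 (+); new bracket [2.75, 2.875]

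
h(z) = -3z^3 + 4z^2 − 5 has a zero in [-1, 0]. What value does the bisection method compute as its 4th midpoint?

-0.8125

h(-0.5) = -3.625 < 0, so the root lies in [-1, -0.5]
h(-0.75) = -1.484375 < 0, so the root lies in [-1, -0.75]
h(-0.875) = 0.072266 > 0, so the root lies in [-0.875, -0.75]
h(-0.8125) = -0.7502 < 0, so the root lies in [-0.875, -0.8125]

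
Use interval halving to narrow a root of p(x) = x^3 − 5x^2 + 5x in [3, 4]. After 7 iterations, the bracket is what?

m = 3.5, p(m) = -0.875 (−); new bracket [3.5, 4]
m = 3.75, p(m) = 1.171875 (+); new bracket [3.5, 3.75]
m = 3.625, p(m) = 0.056641 (+); new bracket [3.5, 3.625]
m = 3.5625, p(m) = -0.4314 (−); new bracket [3.5625, 3.625]
m = 3.59375, p(m) = -0.193 (−); new bracket [3.59375, 3.625]
m = 3.609375, p(m) = -0.0696 (−); new bracket [3.609375, 3.625]
m = 3.6171875, p(m) = -0.0068 (−); new bracket [3.6171875, 3.625]

[3.6171875, 3.625]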